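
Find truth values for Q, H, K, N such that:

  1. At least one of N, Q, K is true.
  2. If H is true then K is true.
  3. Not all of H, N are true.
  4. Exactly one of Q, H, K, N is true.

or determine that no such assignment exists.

Q: True, H: False, K: False, N: False

  (1) {N, Q, K}: 1 true — at least one ✓
  (2) H=F ⇒ K: vacuous ✓
  (3) {H, N}: 0/2 true — not all ✓
  (4) {Q, H, K, N}: 1 true — exactly one ✓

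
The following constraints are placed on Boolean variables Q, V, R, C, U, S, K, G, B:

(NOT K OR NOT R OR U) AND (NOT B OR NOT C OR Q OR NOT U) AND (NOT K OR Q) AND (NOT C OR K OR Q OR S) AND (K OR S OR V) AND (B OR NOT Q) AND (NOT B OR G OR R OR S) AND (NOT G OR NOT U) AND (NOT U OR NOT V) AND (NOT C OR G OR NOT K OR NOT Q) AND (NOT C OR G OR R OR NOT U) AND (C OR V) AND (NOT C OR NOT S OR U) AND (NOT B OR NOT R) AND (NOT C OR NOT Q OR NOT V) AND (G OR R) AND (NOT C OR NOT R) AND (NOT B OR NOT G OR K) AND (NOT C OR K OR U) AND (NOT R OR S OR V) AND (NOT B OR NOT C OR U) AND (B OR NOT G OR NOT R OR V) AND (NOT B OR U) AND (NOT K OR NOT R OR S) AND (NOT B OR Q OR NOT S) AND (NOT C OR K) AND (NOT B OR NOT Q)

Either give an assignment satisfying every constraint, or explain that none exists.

Q: False; V: True; R: True; C: False; U: False; S: True; K: False; G: False; B: False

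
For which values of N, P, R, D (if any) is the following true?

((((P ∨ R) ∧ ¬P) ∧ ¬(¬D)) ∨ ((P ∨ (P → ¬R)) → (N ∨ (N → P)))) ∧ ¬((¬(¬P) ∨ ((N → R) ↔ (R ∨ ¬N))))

The conjunct ¬((¬(¬P) ∨ ((N → R) ↔ (R ∨ ¬N)))) is unsatisfiable on its own:
  N=F, P=F, R=F: evaluates to False.
  N=F, P=F, R=T: evaluates to False.
  N=F, P=T, R=F: evaluates to False.
  N=F, P=T, R=T: evaluates to False.
  N=T, P=F, R=F: evaluates to False.
  N=T, P=F, R=T: evaluates to False.
  N=T, P=T, R=F: evaluates to False.
  N=T, P=T, R=T: evaluates to False.
So the whole conjunction is unsatisfiable.

Unsatisfiable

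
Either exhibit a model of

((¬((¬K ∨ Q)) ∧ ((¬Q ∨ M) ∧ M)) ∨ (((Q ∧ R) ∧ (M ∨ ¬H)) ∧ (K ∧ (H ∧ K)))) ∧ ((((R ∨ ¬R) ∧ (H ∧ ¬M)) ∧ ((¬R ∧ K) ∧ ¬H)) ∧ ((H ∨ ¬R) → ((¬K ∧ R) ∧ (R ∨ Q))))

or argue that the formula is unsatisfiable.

Case R = True: the conjunct ¬R is False.
Case R = False: the conjunct (H ∨ ¬R) → ((¬K ∧ R) ∧ (R ∨ Q)) becomes (H ∨ True) → (False ∧ Q) = False.
Both cases fail — unsatisfiable.

Unsatisfiable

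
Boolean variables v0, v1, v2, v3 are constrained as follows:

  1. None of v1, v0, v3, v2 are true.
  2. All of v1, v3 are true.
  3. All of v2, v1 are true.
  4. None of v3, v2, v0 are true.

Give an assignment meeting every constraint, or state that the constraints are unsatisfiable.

Case v1 = True:
  Constraint (1) is violated (v1=T) — contradiction.
Case v1 = False:
  Constraint (2) is violated (v1=F) — contradiction.
Both cases fail — unsatisfiable.

Unsatisfiable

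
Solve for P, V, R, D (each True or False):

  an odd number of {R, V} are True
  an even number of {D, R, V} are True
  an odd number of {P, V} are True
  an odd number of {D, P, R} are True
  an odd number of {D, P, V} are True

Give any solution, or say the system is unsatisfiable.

Adding constraints 1, 2, 3, 5 mod 2: every variable appears an even number of times on the left, so the left side is 0.
But the right sides sum to 1 (mod 2). 0 ≠ 1 — the system is inconsistent.

UNSATISFIABLE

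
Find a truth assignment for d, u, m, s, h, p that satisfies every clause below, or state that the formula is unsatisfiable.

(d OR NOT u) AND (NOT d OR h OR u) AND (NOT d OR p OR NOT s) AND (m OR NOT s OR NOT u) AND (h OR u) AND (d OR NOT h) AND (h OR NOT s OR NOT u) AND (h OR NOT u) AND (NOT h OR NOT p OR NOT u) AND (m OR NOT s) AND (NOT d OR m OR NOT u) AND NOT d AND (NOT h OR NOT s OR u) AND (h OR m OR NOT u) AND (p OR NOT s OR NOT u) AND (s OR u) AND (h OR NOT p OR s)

Case d = True:
  Clause (NOT d) is falsified — contradiction.
Case d = False:
  (d OR NOT u) forces u = False.
  (h OR u) forces h = True.
  Clause (d OR NOT h) is falsified — contradiction.
Both cases fail, so the formula is unsatisfiable.

UNSATISFIABLE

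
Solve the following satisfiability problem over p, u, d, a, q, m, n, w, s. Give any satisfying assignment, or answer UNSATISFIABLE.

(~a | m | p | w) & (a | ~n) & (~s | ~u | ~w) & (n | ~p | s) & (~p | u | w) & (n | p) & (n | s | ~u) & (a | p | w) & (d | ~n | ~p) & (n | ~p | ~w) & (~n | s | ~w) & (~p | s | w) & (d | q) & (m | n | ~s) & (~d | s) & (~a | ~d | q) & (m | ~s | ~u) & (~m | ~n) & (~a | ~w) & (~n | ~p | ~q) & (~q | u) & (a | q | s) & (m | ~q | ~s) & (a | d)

p = True, u = True, d = False, a = True, q = True, m = True, n = False, w = False, s = True

Try p = False:
  (n | p) forces n = True.
  (a | ~n) forces a = True.
  (~m | ~n) forces m = False.
  (~a | m | p | w) forces w = True.
  clause (~a | ~w) is falsified — backtrack.
So p = True.
Set u = True.
Set d = False.
  then (d | ~n | ~p) forces n = False.
  then (n | ~p | ~w) forces w = False.
  then (~p | s | w) forces s = True.
  then (d | q) forces q = True.
  then (m | n | ~s) forces m = True.
  then (a | d) forces a = True.
All clauses satisfied.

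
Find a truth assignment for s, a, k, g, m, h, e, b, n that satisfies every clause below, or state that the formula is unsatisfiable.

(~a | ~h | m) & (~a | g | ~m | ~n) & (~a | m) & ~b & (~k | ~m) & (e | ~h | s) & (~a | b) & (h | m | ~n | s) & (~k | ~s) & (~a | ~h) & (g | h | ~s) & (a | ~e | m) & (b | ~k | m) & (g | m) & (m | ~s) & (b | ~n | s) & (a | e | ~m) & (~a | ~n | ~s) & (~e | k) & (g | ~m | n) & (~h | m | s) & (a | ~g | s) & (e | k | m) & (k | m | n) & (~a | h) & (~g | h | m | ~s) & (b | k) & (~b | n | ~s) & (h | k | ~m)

Case k = True:
  (~b) forces b = False.
  (~k | ~m) forces m = False.
  Clause (b | ~k | m) is falsified — contradiction.
Case k = False:
  (~b) forces b = False.
  Clause (b | k) is falsified — contradiction.
Both cases fail, so the formula is unsatisfiable.

UNSATISFIABLE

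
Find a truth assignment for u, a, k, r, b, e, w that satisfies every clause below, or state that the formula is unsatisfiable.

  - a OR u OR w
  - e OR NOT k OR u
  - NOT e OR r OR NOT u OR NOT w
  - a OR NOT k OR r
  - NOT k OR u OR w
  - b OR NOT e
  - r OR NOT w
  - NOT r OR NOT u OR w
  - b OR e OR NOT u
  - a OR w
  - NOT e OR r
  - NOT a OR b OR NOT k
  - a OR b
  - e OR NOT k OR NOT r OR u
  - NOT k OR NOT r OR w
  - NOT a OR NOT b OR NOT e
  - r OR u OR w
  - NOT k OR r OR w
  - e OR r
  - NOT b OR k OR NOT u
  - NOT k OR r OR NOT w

Set u = False.
Set a = False.
  then (a OR u OR w) forces w = True.
  then (r OR NOT w) forces r = True.
  then (a OR b) forces b = True.
Set k = True.
  then (e OR NOT k OR u) forces e = True.
All clauses satisfied.

u=F; a=F; k=T; r=T; b=T; e=T; w=T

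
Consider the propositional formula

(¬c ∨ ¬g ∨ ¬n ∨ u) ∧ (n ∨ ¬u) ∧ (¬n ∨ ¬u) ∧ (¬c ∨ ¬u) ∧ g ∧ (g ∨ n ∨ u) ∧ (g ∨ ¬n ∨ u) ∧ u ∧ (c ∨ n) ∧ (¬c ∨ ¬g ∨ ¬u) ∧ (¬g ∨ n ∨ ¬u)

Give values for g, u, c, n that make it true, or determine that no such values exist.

Case u = True:
  (n ∨ ¬u) forces n = True.
  Clause (¬n ∨ ¬u) is falsified — contradiction.
Case u = False:
  Clause (u) is falsified — contradiction.
Both cases fail, so the formula is unsatisfiable.

Unsatisfiable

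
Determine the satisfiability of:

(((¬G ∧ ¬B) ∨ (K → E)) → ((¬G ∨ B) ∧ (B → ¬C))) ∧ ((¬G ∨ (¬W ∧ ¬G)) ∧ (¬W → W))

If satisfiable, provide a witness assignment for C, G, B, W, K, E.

C=F, G=F, B=T, W=T, K=T, E=T

  ((¬G ∧ ¬B) ∨ (K → E)) → ((¬G ∨ B) ∧ (B → ¬C)) = True
    (¬G ∧ ¬B) ∨ (K → E) = True
      ¬G ∧ ¬B = False
        ¬G = True
        ¬B = False
      K → E = True
    (¬G ∨ B) ∧ (B → ¬C) = True
      ¬G ∨ B = True
        ¬G = True
      B → ¬C = True
        ¬C = True
  (¬G ∨ (¬W ∧ ¬G)) ∧ (¬W → W) = True
    ¬G ∨ (¬W ∧ ¬G) = True
      ¬G = True
      ¬W ∧ ¬G = False
        ¬W = False
        ¬G = True
    ¬W → W = True
      ¬W = False
Both conjuncts True, so the formula holds.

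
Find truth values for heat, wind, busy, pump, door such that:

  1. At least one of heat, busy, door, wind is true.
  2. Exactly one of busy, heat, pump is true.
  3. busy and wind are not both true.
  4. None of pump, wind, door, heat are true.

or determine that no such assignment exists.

heat = False, wind = False, busy = True, pump = False, door = False

  (1) {heat, busy, door, wind}: 1 true — at least one ✓
  (2) {busy, heat, pump}: 1 true — exactly one ✓
  (3) busy=T, wind=F — not both ✓
  (4) {pump, wind, door, heat}: 0 true — none ✓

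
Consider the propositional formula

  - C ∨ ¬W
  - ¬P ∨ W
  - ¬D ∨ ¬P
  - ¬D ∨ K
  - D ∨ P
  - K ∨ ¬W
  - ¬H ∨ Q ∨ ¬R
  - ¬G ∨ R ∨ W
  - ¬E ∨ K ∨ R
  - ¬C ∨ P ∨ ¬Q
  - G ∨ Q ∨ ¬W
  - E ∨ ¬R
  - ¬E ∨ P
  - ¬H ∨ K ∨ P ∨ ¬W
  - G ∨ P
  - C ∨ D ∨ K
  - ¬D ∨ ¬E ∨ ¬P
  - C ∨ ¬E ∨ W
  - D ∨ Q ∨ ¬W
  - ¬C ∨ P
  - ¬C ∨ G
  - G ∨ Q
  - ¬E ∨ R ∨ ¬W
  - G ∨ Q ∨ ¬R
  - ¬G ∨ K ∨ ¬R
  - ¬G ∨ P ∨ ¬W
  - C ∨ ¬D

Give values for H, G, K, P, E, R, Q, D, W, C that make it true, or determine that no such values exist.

Set H = True.
Try G = False:
  (G ∨ P) forces P = True.
  (¬P ∨ W) forces W = True.
  (C ∨ ¬W) forces C = True.
  clause (¬C ∨ G) is falsified — backtrack.
So G = True.
Try K = False:
  (¬D ∨ K) forces D = False.
  (D ∨ P) forces P = True.
  (¬P ∨ W) forces W = True.
  clause (K ∨ ¬W) is falsified — backtrack.
So K = True.
Set P = True.
  then (¬P ∨ W) forces W = True.
  then (¬D ∨ ¬P) forces D = False.
  then (D ∨ Q ∨ ¬W) forces Q = True.
  then (C ∨ ¬W) forces C = True.
Set E = True.
  then (¬E ∨ R ∨ ¬W) forces R = True.
All clauses satisfied.

H = True; G = True; K = True; P = True; E = True; R = True; Q = True; D = False; W = True; C = True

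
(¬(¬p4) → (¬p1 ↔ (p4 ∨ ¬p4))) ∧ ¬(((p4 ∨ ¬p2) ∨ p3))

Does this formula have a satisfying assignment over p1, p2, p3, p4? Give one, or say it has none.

p1: True, p2: True, p3: False, p4: False

  ¬(¬p4) → (¬p1 ↔ (p4 ∨ ¬p4)) = True
    ¬(¬p4) = False
      ¬p4 = True
    ¬p1 ↔ (p4 ∨ ¬p4) = False
      ¬p1 = False
      p4 ∨ ¬p4 = True
        ¬p4 = True
  ¬(((p4 ∨ ¬p2) ∨ p3)) = True
    (p4 ∨ ¬p2) ∨ p3 = False
      p4 ∨ ¬p2 = False
        ¬p2 = False
Both conjuncts True, so the formula holds.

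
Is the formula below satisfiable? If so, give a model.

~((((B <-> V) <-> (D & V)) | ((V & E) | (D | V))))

V=F, D=F, E=F, B=F

  ~((((B <-> V) <-> (D & V)) | ((V & E) | (D | V)))) = True
    ((B <-> V) <-> (D & V)) | ((V & E) | (D | V)) = False
      (B <-> V) <-> (D & V) = False
        B <-> V = True
        D & V = False
      (V & E) | (D | V) = False
        V & E = False
        D | V = False
The formula evaluates to True.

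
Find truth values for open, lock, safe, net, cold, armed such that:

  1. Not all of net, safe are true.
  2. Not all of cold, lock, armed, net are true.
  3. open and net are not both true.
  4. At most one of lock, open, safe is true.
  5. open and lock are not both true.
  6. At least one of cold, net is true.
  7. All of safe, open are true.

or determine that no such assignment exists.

Unsatisfiable

Case open = True:
  (3) with open=T forces net = False.
  (4) with open=T forces lock = False.
  (4) with open=T forces safe = False.
  Constraint (7) is violated (safe=F) — contradiction.
Case open = False:
  Constraint (7) is violated (open=F) — contradiction.
Both cases fail — unsatisfiable.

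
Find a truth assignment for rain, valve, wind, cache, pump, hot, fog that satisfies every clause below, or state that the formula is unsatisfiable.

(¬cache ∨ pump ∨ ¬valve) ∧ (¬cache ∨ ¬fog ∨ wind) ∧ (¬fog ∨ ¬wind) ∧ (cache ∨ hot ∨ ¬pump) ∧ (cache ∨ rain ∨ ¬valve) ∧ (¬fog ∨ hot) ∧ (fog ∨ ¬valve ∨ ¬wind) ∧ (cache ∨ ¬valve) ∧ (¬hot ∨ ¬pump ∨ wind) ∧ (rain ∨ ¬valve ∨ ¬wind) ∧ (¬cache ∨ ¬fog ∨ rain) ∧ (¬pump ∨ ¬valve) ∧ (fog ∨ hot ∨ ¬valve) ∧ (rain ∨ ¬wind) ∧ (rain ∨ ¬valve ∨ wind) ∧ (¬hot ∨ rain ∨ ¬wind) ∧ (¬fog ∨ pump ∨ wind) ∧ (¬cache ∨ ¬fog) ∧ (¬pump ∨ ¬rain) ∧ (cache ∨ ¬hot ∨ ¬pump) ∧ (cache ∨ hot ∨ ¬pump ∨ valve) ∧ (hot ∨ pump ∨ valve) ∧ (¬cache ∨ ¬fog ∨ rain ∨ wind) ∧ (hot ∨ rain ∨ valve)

Set rain = False.
  then (rain ∨ ¬wind) forces wind = False.
  then (rain ∨ ¬valve ∨ wind) forces valve = False.
  then (hot ∨ rain ∨ valve) forces hot = True.
  then (¬hot ∨ ¬pump ∨ wind) forces pump = False.
  then (¬fog ∨ pump ∨ wind) forces fog = False.
Set cache = True.
All clauses satisfied.

rain = False, valve = False, wind = False, cache = True, pump = False, hot = True, fog = False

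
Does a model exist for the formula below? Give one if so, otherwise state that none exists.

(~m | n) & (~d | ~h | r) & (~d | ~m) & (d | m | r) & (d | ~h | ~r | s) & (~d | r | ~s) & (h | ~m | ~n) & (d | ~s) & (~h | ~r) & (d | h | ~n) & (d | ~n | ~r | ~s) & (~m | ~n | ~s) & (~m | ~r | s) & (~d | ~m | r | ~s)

h = True, r = False, d = False, s = False, n = True, m = True

Set h = True.
  then (~h | ~r) forces r = False.
  then (~d | ~h | r) forces d = False.
  then (d | m | r) forces m = True.
  then (d | ~s) forces s = False.
  then (~m | n) forces n = True.
All clauses satisfied.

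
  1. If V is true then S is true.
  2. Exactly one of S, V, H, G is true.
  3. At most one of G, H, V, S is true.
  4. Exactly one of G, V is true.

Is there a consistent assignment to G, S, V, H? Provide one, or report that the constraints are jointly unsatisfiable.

G = True; S = False; V = False; H = False

  (1) V=F ⇒ S: vacuous ✓
  (2) {S, V, H, G}: 1 true — exactly one ✓
  (3) {G, H, V, S}: 1 true — at most one ✓
  (4) {G, V}: 1 true — exactly one ✓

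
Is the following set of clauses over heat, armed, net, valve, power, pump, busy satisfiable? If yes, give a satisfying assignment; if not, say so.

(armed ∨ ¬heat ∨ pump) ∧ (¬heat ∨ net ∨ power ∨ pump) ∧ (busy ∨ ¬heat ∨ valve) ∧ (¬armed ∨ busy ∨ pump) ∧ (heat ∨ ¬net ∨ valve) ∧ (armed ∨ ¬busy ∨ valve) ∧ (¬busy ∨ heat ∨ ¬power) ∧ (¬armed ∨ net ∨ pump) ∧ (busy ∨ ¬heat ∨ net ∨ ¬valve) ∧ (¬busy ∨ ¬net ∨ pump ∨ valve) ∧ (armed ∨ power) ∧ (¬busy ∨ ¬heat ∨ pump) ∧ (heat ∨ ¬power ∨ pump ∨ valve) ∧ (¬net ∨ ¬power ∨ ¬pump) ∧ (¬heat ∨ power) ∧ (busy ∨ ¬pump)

heat = False, armed = True, net = True, valve = True, power = False, pump = True, busy = True

Set heat = False.
Set armed = True.
Set net = True.
  then (heat ∨ ¬net ∨ valve) forces valve = True.
Try power = True:
  (¬busy ∨ heat ∨ ¬power) forces busy = False.
  (¬armed ∨ busy ∨ pump) forces pump = True.
  clause (¬net ∨ ¬power ∨ ¬pump) is falsified — backtrack.
So power = False.
Set pump = True.
  then (busy ∨ ¬pump) forces busy = True.
All clauses satisfied.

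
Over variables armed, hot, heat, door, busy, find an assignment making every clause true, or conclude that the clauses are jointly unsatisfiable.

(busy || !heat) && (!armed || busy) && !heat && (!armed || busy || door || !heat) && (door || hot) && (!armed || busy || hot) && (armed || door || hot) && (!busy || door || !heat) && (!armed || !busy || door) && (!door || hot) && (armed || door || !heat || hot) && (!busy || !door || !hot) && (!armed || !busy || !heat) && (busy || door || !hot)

armed = False, hot = True, heat = False, door = False, busy = True

Unit clause (!heat) forces heat = False.
Try armed = True:
  (!armed || busy) forces busy = True.
  (!armed || !busy || door) forces door = True.
  (!door || hot) forces hot = True.
  clause (!busy || !door || !hot) is falsified — backtrack.
So armed = False.
Set hot = True.
Set door = False.
  then (busy || door || !hot) forces busy = True.
All clauses satisfied.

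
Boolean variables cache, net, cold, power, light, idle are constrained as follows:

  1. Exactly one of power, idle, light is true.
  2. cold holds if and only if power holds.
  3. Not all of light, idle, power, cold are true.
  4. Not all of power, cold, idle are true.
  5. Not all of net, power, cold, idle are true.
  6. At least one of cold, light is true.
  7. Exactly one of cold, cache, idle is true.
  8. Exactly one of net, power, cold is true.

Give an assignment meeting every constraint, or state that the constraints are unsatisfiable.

cache: True; net: True; cold: False; power: False; light: True; idle: False

  (1) {power, idle, light}: 1 true — exactly one ✓
  (2) cold=F, power=F — same ✓
  (3) {light, idle, power, cold}: 1/4 true — not all ✓
  (4) {power, cold, idle}: 0/3 true — not all ✓
  (5) {net, power, cold, idle}: 1/4 true — not all ✓
  (6) {cold, light}: 1 true — at least one ✓
  (7) {cold, cache, idle}: 1 true — exactly one ✓
  (8) {net, power, cold}: 1 true — exactly one ✓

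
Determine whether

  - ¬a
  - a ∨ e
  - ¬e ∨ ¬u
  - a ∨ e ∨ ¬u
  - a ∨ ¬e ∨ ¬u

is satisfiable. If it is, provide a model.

Unit clause (¬a) forces a = False.
In (a ∨ e) only e is left, so e = True.
In (¬e ∨ ¬u) only ¬u is left, so u = False.
Check each clause:
  (¬a): ¬a holds.
  (a ∨ e): e holds.
  (¬e ∨ ¬u): ¬u holds.
  (a ∨ e ∨ ¬u): e holds.
  (a ∨ ¬e ∨ ¬u): ¬u holds.
All clauses satisfied.

a = False; u = False; e = True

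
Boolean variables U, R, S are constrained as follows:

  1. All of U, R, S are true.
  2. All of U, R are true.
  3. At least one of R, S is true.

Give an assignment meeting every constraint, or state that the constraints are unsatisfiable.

U=T; R=T; S=T

  (1) {U, R, S}: all 3 true ✓
  (2) {U, R}: all 2 true ✓
  (3) {R, S}: 2 true — at least one ✓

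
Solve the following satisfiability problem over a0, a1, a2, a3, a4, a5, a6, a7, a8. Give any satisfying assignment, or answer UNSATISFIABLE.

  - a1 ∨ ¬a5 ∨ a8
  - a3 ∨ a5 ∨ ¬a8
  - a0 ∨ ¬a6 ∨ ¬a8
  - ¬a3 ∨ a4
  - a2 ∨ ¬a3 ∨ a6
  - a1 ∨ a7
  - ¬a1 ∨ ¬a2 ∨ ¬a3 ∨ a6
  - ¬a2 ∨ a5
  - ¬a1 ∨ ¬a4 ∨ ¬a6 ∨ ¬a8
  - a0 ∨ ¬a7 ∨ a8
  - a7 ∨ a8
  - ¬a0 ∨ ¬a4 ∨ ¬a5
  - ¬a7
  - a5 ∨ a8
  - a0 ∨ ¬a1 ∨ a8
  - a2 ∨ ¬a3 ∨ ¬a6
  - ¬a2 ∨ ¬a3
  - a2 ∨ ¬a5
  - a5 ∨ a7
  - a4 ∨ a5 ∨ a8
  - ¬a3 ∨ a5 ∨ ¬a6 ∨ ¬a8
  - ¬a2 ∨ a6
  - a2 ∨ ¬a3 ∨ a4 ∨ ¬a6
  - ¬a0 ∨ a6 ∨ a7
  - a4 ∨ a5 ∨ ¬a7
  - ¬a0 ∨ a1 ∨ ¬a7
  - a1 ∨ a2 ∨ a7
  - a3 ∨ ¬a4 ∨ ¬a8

Unit clause (¬a7) forces a7 = False.
In (a5 ∨ a7) only a5 is left, so a5 = True.
In (a1 ∨ a7) only a1 is left, so a1 = True.
In (a7 ∨ a8) only a8 is left, so a8 = True.
In (a2 ∨ ¬a5) only a2 is left, so a2 = True.
In (¬a2 ∨ a6) only a6 is left, so a6 = True.
In (a0 ∨ ¬a6 ∨ ¬a8) only a0 is left, so a0 = True.
In (¬a1 ∨ ¬a4 ∨ ¬a6 ∨ ¬a8) only ¬a4 is left, so a4 = False.
In (¬a2 ∨ ¬a3) only ¬a3 is left, so a3 = False.
All clauses satisfied.

a0 = True; a1 = True; a2 = True; a3 = False; a4 = False; a5 = True; a6 = True; a7 = False; a8 = True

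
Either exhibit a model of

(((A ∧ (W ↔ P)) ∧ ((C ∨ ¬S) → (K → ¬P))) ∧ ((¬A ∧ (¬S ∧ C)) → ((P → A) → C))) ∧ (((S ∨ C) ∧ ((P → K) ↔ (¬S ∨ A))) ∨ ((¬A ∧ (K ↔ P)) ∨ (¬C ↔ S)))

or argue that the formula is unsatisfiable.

A=T, K=T, C=T, S=T, P=F, W=F

  ((A ∧ (W ↔ P)) ∧ ((C ∨ ¬S) → (K → ¬P))) ∧ ((¬A ∧ (¬S ∧ C)) → ((P → A) → C)) = True
    (A ∧ (W ↔ P)) ∧ ((C ∨ ¬S) → (K → ¬P)) = True
      A ∧ (W ↔ P) = True
        W ↔ P = True
      (C ∨ ¬S) → (K → ¬P) = True
        C ∨ ¬S = True
          ¬S = False
        K → ¬P = True
          ¬P = True
    (¬A ∧ (¬S ∧ C)) → ((P → A) → C) = True
      ¬A ∧ (¬S ∧ C) = False
        ¬A = False
        ¬S ∧ C = False
          ¬S = False
      (P → A) → C = True
        P → A = True
  ((S ∨ C) ∧ ((P → K) ↔ (¬S ∨ A))) ∨ ((¬A ∧ (K ↔ P)) ∨ (¬C ↔ S)) = True
    (S ∨ C) ∧ ((P → K) ↔ (¬S ∨ A)) = True
      S ∨ C = True
      (P → K) ↔ (¬S ∨ A) = True
        P → K = True
        ¬S ∨ A = True
          ¬S = False
    (¬A ∧ (K ↔ P)) ∨ (¬C ↔ S) = False
      ¬A ∧ (K ↔ P) = False
        ¬A = False
        K ↔ P = False
      ¬C ↔ S = False
        ¬C = False
Both conjuncts True, so the formula holds.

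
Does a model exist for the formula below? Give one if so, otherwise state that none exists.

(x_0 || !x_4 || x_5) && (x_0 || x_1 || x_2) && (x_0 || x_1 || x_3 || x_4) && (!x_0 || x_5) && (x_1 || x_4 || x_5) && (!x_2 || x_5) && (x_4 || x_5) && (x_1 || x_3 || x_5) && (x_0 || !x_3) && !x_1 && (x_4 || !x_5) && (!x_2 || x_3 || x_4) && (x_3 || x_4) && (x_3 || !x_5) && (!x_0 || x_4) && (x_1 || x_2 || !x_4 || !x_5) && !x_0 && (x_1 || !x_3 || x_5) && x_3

No satisfying assignment exists.

Case x_0 = True:
  Clause (!x_0) is falsified — contradiction.
Case x_0 = False:
  (x_0 || !x_3) forces x_3 = False.
  Clause (x_3) is falsified — contradiction.
Both cases fail, so the formula is unsatisfiable.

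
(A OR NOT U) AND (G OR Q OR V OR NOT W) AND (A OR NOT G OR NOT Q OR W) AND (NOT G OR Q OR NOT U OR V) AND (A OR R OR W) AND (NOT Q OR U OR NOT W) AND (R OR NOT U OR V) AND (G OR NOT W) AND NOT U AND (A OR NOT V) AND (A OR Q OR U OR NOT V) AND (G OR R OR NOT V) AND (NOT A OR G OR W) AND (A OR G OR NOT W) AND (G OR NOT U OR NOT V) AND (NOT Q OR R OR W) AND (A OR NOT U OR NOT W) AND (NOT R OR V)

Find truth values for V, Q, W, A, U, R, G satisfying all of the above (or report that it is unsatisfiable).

V = True, Q = True, W = False, A = True, U = False, R = True, G = True

Unit clause (NOT U) forces U = False.
Set V = True.
  then (A OR NOT V) forces A = True.
Set Q = True.
  then (NOT Q OR U OR NOT W) forces W = False.
  then (NOT A OR G OR W) forces G = True.
  then (NOT Q OR R OR W) forces R = True.
All clauses satisfied.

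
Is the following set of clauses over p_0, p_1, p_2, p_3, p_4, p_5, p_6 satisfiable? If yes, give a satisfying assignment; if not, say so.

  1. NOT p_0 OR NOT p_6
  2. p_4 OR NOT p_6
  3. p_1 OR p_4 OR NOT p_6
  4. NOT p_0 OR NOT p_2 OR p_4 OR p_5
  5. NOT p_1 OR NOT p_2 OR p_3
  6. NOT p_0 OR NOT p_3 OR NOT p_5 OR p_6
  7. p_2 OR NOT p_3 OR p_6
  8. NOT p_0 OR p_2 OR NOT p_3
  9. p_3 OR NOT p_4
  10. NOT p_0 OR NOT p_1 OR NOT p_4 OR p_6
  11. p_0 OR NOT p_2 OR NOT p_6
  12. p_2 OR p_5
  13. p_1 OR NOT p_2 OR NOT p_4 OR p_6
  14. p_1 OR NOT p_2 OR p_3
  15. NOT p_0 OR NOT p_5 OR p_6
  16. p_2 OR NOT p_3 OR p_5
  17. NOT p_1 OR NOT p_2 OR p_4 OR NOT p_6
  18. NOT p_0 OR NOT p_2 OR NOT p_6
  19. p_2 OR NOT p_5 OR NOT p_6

p_0: False; p_1: False; p_2: True; p_3: True; p_4: False; p_5: False; p_6: False

Set p_0 = False.
Set p_1 = False.
Set p_2 = True.
  then (p_0 OR NOT p_2 OR NOT p_6) forces p_6 = False.
  then (p_1 OR NOT p_2 OR NOT p_4 OR p_6) forces p_4 = False.
  then (p_1 OR NOT p_2 OR p_3) forces p_3 = True.
Set p_5 = False.
All clauses satisfied.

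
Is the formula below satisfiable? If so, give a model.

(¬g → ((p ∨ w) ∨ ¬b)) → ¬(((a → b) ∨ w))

b: False, p: True, g: True, w: False, a: True

  (¬g → ((p ∨ w) ∨ ¬b)) → ¬(((a → b) ∨ w)) = True
    ¬g → ((p ∨ w) ∨ ¬b) = True
      ¬g = False
      (p ∨ w) ∨ ¬b = True
        p ∨ w = True
        ¬b = True
    ¬(((a → b) ∨ w)) = True
      (a → b) ∨ w = False
        a → b = False
The formula evaluates to True.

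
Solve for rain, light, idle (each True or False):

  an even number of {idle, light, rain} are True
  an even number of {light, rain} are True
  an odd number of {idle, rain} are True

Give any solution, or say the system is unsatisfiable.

rain=T, light=T, idle=F

{idle, light, rain}: 2 true → even ✓
{light, rain}: 2 true → even ✓
{idle, rain}: 1 true → odd ✓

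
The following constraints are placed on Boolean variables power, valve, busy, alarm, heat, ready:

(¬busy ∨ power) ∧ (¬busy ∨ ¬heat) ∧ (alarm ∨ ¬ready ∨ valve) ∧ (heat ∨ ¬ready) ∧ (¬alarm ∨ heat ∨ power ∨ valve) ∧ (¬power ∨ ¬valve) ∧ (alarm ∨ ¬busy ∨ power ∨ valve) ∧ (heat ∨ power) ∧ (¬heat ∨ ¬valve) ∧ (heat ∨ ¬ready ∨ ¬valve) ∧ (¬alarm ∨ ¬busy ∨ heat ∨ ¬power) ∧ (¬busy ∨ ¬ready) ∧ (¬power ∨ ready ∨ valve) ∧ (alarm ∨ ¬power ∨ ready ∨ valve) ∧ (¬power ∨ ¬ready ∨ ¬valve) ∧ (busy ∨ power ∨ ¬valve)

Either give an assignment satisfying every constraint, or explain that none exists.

Set power = True.
  then (¬power ∨ ¬valve) forces valve = False.
  then (¬power ∨ ready ∨ valve) forces ready = True.
  then (alarm ∨ ¬ready ∨ valve) forces alarm = True.
  then (heat ∨ ¬ready) forces heat = True.
  then (¬busy ∨ ¬ready) forces busy = False.
All clauses satisfied.

power=T; valve=F; busy=F; alarm=T; heat=T; ready=T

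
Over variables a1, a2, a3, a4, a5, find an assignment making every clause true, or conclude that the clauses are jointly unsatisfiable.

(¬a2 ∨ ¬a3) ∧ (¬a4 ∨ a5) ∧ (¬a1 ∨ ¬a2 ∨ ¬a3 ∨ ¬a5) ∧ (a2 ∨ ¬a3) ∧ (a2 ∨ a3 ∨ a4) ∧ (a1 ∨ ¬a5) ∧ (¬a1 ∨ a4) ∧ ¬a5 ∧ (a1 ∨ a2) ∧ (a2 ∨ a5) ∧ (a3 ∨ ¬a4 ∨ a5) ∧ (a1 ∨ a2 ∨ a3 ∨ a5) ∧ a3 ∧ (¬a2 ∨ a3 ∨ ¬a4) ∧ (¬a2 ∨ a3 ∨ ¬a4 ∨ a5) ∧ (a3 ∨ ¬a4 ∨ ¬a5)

UNSATISFIABLE

Case a3 = True:
  (¬a2 ∨ ¬a3) forces a2 = False.
  Clause (a2 ∨ ¬a3) is falsified — contradiction.
Case a3 = False:
  Clause (a3) is falsified — contradiction.
Both cases fail, so the formula is unsatisfiable.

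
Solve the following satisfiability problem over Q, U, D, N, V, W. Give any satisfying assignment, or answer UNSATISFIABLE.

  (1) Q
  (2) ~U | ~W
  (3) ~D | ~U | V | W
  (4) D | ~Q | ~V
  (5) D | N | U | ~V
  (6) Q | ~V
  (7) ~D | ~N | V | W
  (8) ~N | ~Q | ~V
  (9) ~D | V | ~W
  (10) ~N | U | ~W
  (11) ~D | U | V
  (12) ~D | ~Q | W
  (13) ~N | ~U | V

Unit clause (Q) forces Q = True.
Set U = False.
Set D = False.
  then (D | ~Q | ~V) forces V = False.
Set N = False.
Set W = True.
All clauses satisfied.

Q = True; U = False; D = False; N = False; V = False; W = True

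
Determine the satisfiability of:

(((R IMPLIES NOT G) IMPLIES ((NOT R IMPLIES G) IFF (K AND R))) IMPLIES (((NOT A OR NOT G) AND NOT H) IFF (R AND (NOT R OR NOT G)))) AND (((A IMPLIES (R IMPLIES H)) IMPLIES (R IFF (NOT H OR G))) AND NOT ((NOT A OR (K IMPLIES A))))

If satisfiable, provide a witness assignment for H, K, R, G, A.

The conjunct NOT ((NOT A OR (K IMPLIES A))) is unsatisfiable on its own:
  K=F, A=F: evaluates to False.
  K=F, A=T: evaluates to False.
  K=T, A=F: evaluates to False.
  K=T, A=T: evaluates to False.
So the whole conjunction is unsatisfiable.

The formula is unsatisfiable.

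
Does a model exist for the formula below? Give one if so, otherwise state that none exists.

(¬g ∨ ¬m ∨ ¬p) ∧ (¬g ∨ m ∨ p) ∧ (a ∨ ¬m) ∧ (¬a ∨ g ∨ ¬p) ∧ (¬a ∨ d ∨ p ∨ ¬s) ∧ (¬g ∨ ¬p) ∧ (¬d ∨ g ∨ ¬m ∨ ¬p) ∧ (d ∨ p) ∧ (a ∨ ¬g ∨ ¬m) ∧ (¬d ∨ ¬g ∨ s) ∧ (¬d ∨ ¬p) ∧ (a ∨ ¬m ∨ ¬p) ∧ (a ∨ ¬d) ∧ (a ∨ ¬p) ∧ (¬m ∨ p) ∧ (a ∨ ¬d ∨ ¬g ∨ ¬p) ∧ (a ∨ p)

d=T, g=F, s=F, p=F, m=F, a=T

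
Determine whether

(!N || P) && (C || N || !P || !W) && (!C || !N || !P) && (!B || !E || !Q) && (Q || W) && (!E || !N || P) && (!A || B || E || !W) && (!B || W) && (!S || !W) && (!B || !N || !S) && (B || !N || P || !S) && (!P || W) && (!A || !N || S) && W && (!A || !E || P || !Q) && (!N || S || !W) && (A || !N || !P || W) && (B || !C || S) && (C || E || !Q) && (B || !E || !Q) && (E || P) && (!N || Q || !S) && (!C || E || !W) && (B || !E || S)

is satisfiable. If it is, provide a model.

Unit clause (W) forces W = True.
In (!S || !W) only !S is left, so S = False.
In (!N || S || !W) only !N is left, so N = False.
Set E = True.
  then (B || !E || S) forces B = True.
  then (!B || !E || !Q) forces Q = False.
Set A = True.
Set C = False.
  then (C || N || !P || !W) forces P = False.
All clauses satisfied.

E: True, A: True, C: False, N: False, W: True, P: False, S: False, B: True, Q: False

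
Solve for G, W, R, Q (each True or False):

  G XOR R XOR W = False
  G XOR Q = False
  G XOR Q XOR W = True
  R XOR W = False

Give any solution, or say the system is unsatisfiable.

G = False; W = True; R = True; Q = False

G XOR R XOR W = F XOR T XOR T = False ✓
G XOR Q = F XOR F = False ✓
G XOR Q XOR W = F XOR F XOR T = True ✓
R XOR W = T XOR T = False ✓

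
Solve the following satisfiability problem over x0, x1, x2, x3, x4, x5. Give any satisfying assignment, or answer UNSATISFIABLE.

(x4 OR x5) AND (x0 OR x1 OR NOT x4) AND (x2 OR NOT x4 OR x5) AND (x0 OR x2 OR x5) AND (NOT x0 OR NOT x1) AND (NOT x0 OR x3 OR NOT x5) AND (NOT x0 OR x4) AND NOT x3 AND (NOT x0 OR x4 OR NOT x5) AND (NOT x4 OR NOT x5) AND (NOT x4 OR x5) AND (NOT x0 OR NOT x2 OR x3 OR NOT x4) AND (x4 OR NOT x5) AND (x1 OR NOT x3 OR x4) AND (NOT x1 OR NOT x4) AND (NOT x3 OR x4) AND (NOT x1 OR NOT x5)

The formula is unsatisfiable.

Case x4 = True:
  (NOT x3) forces x3 = False.
  (NOT x4 OR NOT x5) forces x5 = False.
  Clause (NOT x4 OR x5) is falsified — contradiction.
Case x4 = False:
  (x4 OR x5) forces x5 = True.
  Clause (x4 OR NOT x5) is falsified — contradiction.
Both cases fail, so the formula is unsatisfiable.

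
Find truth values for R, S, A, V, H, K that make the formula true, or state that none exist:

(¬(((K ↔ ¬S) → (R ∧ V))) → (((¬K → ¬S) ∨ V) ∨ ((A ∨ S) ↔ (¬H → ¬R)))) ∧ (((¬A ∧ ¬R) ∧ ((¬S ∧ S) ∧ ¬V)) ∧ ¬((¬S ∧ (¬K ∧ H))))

Case S = True: the conjunct ¬S is False.
Case S = False: the conjunct S is False.
Both cases fail — unsatisfiable.

UNSATISFIABLE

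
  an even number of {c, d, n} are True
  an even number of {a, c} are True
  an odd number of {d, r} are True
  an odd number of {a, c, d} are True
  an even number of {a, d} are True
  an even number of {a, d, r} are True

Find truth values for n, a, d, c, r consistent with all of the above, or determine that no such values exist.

n = False; a = True; d = True; c = True; r = False

{c, d, n}: 2 true → even ✓
{a, c}: 2 true → even ✓
{d, r}: 1 true → odd ✓
{a, c, d}: 3 true → odd ✓
{a, d}: 2 true → even ✓
{a, d, r}: 2 true → even ✓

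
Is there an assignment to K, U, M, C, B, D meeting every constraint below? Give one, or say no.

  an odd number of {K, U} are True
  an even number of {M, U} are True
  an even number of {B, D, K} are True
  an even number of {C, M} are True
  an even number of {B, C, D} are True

Adding constraints 1, 2, 3, 4, 5 mod 2: every variable appears an even number of times on the left, so the left side is 0.
But the right sides sum to 1 (mod 2). 0 ≠ 1 — the system is inconsistent.

The formula is unsatisfiable.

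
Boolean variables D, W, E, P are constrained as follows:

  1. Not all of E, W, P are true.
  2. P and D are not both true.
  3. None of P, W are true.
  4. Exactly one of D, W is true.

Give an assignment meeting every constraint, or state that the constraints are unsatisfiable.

D = True; W = False; E = True; P = False

  (1) {E, W, P}: 1/3 true — not all ✓
  (2) P=F, D=T — not both ✓
  (3) {P, W}: 0 true — none ✓
  (4) {D, W}: 1 true — exactly one ✓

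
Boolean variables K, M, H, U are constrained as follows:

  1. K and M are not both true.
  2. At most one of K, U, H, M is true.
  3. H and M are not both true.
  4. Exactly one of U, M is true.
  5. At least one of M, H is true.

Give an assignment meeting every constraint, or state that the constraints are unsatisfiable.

K = False, M = True, H = False, U = False

  (1) K=F, M=T — not both ✓
  (2) {K, U, H, M}: 1 true — at most one ✓
  (3) H=F, M=T — not both ✓
  (4) {U, M}: 1 true — exactly one ✓
  (5) {M, H}: 1 true — at least one ✓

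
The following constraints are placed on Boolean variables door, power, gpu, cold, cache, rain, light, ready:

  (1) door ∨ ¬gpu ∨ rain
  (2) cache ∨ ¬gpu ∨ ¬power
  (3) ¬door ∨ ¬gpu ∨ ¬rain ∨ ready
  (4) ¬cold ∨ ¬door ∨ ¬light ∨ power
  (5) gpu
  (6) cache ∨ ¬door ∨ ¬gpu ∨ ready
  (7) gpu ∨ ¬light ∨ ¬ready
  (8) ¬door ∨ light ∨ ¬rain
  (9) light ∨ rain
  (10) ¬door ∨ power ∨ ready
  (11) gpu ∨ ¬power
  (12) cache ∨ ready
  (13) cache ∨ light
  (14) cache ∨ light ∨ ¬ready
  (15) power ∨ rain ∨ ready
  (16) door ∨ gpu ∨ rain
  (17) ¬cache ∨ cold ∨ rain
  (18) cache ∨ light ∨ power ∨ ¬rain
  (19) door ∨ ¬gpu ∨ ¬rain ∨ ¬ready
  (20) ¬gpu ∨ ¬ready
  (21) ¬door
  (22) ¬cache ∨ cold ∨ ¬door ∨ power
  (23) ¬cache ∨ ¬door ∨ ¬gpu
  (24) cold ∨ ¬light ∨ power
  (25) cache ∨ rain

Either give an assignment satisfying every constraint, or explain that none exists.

door = False; power = True; gpu = True; cold = False; cache = True; rain = True; light = False; ready = False

Unit clause (gpu) forces gpu = True.
In (¬gpu ∨ ¬ready) only ¬ready is left, so ready = False.
Unit clause (¬door) forces door = False.
In (door ∨ ¬gpu ∨ rain) only rain is left, so rain = True.
In (cache ∨ ready) only cache is left, so cache = True.
Set power = True.
Set cold = False.
Set light = False.
All clauses satisfied.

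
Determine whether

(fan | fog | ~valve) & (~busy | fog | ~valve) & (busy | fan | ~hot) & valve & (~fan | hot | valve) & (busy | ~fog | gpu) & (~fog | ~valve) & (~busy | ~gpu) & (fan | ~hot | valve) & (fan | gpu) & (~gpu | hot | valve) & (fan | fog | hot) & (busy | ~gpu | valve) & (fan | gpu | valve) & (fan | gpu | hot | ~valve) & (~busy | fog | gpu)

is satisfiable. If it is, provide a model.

fog = False, fan = True, hot = False, gpu = False, valve = True, busy = False

Unit clause (valve) forces valve = True.
In (~fog | ~valve) only ~fog is left, so fog = False.
In (fan | fog | ~valve) only fan is left, so fan = True.
In (~busy | fog | ~valve) only ~busy is left, so busy = False.
Set hot = False.
Set gpu = False.
All clauses satisfied.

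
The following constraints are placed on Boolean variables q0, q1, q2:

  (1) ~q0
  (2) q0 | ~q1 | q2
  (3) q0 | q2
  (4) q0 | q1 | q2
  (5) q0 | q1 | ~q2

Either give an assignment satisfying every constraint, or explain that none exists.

Unit clause (~q0) forces q0 = False.
In (q0 | q2) only q2 is left, so q2 = True.
In (q0 | q1 | ~q2) only q1 is left, so q1 = True.
Check each clause:
  (~q0): ~q0 holds.
  (q0 | ~q1 | q2): q2 holds.
  (q0 | q2): q2 holds.
  (q0 | q1 | q2): q1 holds.
  (q0 | q1 | ~q2): q1 holds.
All clauses satisfied.

q0=F, q1=T, q2=T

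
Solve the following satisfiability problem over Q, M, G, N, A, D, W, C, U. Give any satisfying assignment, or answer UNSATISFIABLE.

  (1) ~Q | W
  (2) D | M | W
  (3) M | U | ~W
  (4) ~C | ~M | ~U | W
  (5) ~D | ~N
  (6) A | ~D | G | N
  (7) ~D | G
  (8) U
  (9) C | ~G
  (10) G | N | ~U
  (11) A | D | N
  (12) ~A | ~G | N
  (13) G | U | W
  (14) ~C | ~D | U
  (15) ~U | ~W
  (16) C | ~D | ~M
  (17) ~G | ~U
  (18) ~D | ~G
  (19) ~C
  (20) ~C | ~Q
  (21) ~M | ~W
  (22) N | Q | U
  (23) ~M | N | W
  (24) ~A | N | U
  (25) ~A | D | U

Q = False, M = True, G = False, N = True, A = False, D = False, W = False, C = False, U = True

Unit clause (U) forces U = True.
In (~U | ~W) only ~W is left, so W = False.
In (~G | ~U) only ~G is left, so G = False.
Unit clause (~C) forces C = False.
In (~Q | W) only ~Q is left, so Q = False.
In (~D | G) only ~D is left, so D = False.
In (G | N | ~U) only N is left, so N = True.
In (D | M | W) only M is left, so M = True.
Set A = False.
All clauses satisfied.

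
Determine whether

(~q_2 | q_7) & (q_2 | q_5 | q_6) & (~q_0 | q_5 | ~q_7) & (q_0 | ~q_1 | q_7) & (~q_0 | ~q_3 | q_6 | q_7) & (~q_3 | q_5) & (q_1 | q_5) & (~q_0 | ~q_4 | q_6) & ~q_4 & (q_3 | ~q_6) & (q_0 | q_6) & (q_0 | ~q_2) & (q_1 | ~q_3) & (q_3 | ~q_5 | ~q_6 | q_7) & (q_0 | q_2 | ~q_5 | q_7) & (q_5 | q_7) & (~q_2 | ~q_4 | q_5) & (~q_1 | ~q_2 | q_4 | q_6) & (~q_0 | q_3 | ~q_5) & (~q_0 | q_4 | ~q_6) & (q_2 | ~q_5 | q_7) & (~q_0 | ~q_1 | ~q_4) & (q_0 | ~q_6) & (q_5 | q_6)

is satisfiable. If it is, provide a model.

Unit clause (~q_4) forces q_4 = False.
Try q_0 = False:
  (q_0 | q_6) forces q_6 = True.
  clause (q_0 | ~q_6) is falsified — backtrack.
So q_0 = True.
  then (~q_0 | q_4 | ~q_6) forces q_6 = False.
  then (q_5 | q_6) forces q_5 = True.
  then (~q_0 | q_3 | ~q_5) forces q_3 = True.
  then (~q_0 | ~q_3 | q_6 | q_7) forces q_7 = True.
  then (q_1 | ~q_3) forces q_1 = True.
  then (~q_1 | ~q_2 | q_4 | q_6) forces q_2 = False.
All clauses satisfied.

q_0: True; q_1: True; q_2: False; q_3: True; q_4: False; q_5: True; q_6: False; q_7: True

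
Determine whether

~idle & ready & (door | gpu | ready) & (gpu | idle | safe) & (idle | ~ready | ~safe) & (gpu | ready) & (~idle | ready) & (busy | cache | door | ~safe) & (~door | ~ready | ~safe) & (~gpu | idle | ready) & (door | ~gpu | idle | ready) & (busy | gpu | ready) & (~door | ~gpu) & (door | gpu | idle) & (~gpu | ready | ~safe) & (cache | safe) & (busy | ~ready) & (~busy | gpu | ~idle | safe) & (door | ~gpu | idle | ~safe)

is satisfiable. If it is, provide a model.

Unit clause (~idle) forces idle = False.
Unit clause (ready) forces ready = True.
In (idle | ~ready | ~safe) only ~safe is left, so safe = False.
In (cache | safe) only cache is left, so cache = True.
In (busy | ~ready) only busy is left, so busy = True.
In (gpu | idle | safe) only gpu is left, so gpu = True.
In (~door | ~gpu) only ~door is left, so door = False.
All clauses satisfied.

gpu = True; busy = True; idle = False; ready = True; cache = True; safe = False; door = False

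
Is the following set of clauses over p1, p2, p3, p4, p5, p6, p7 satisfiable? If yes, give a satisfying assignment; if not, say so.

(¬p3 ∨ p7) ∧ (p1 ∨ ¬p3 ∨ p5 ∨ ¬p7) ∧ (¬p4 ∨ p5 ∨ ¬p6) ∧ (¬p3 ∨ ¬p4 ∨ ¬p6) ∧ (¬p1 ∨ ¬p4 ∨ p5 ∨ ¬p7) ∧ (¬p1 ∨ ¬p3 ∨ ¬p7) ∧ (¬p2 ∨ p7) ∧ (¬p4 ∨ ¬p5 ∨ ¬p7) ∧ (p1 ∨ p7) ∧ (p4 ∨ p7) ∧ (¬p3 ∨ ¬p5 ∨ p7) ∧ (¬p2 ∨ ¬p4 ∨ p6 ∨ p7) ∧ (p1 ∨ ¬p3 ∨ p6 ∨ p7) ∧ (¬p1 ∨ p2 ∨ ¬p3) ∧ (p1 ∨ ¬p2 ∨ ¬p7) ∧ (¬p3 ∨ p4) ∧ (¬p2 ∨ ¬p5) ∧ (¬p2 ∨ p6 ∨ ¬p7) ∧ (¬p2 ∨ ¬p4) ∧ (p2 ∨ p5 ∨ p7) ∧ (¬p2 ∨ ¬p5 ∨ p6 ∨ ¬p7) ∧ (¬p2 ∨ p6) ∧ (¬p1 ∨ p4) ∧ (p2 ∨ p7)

Set p1 = False.
  then (p1 ∨ p7) forces p7 = True.
  then (p1 ∨ ¬p2 ∨ ¬p7) forces p2 = False.
Try p3 = True:
  (p1 ∨ ¬p3 ∨ p5 ∨ ¬p7) forces p5 = True.
  (¬p4 ∨ ¬p5 ∨ ¬p7) forces p4 = False.
  clause (¬p3 ∨ p4) is falsified — backtrack.
So p3 = False.
Set p4 = False.
Set p5 = True.
Set p6 = True.
All clauses satisfied.

p1 = False; p2 = False; p3 = False; p4 = False; p5 = True; p6 = True; p7 = True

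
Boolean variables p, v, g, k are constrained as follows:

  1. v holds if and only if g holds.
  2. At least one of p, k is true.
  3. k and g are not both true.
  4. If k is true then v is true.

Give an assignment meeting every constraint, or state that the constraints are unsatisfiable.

p = True, v = True, g = True, k = False

  (1) v=T, g=T — same ✓
  (2) {p, k}: 1 true — at least one ✓
  (3) k=F, g=T — not both ✓
  (4) k=F ⇒ v: vacuous ✓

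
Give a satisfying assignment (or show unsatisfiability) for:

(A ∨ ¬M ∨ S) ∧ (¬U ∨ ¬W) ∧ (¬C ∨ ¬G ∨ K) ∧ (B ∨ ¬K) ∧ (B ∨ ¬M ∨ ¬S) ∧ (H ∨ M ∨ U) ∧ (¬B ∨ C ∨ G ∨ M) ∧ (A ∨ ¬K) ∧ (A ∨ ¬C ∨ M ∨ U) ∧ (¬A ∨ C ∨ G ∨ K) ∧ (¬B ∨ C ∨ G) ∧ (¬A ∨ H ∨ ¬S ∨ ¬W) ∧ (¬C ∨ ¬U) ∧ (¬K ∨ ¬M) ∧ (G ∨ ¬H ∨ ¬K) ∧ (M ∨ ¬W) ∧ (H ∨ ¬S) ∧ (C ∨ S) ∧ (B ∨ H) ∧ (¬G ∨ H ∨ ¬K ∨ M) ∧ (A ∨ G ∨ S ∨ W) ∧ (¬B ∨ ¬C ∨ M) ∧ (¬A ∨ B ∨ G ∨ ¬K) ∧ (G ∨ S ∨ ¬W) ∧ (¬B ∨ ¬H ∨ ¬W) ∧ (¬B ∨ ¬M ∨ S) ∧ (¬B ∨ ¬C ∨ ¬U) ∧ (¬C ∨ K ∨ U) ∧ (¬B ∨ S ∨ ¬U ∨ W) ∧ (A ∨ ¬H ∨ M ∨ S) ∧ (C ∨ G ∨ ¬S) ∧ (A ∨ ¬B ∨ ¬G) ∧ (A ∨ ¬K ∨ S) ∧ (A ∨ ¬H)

Set W = False.
Set C = False.
  then (C ∨ S) forces S = True.
  then (C ∨ G ∨ ¬S) forces G = True.
  then (H ∨ ¬S) forces H = True.
  then (A ∨ ¬H) forces A = True.
Set K = False.
Set M = False.
Set U = True.
Set B = True.
All clauses satisfied.

W = False, C = False, G = True, H = True, A = True, K = False, S = True, M = False, U = True, B = True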